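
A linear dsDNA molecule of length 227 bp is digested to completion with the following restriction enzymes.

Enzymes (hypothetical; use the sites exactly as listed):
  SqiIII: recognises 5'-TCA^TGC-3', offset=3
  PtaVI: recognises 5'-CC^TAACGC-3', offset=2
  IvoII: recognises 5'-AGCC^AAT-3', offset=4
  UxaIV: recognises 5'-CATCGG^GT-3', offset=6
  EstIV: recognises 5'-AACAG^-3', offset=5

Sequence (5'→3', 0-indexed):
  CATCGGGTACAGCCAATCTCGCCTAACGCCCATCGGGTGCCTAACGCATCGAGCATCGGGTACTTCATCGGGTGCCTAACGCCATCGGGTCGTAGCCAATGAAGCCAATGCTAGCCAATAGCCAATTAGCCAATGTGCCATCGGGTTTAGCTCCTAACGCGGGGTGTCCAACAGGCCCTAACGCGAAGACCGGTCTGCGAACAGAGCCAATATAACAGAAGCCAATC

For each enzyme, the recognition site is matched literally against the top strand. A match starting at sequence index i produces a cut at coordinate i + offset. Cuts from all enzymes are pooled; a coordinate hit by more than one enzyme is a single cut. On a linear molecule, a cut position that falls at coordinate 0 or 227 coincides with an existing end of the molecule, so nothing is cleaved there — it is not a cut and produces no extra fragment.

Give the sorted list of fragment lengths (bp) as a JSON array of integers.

Scan for sites:
  SqiIII (TCATGC, off=3): no sites
  PtaVI (CCTAACGC, off=2): starts [21, 39, 74, 152, 176] → cuts [23, 41, 76, 154, 178]
  IvoII (AGCCAAT, off=4): starts [10, 93, 102, 112, 119, 127, 204, 219] → cuts [14, 97, 106, 116, 123, 131, 208, 223]
  UxaIV (CATCGGGT, off=6): starts [0, 30, 53, 65, 82, 138] → cuts [6, 36, 59, 71, 88, 144]
  EstIV (AACAG, off=5): starts [169, 199, 213] → cuts [174, 204, 218]

Pooled cuts: [6, 14, 23, 36, 41, 59, 71, 76, 88, 97, 106, 116, 123, 131, 144, 154, 174, 178, 204, 208, 218, 223]

Fragment lengths:
  [0,6): 6 bp
  [6,14): 8 bp
  [14,23): 9 bp
  [23,36): 13 bp
  [36,41): 5 bp
  [41,59): 18 bp
  [59,71): 12 bp
  [71,76): 5 bp
  [76,88): 12 bp
  [88,97): 9 bp
  [97,106): 9 bp
  [106,116): 10 bp
  [116,123): 7 bp
  [123,131): 8 bp
  [131,144): 13 bp
  [144,154): 10 bp
  [154,174): 20 bp
  [174,178): 4 bp
  [178,204): 26 bp
  [204,208): 4 bp
  [208,218): 10 bp
  [218,223): 5 bp
  [223,227): 4 bp

[4,4,4,5,5,5,6,7,8,8,9,9,9,10,10,10,12,12,13,13,18,20,26]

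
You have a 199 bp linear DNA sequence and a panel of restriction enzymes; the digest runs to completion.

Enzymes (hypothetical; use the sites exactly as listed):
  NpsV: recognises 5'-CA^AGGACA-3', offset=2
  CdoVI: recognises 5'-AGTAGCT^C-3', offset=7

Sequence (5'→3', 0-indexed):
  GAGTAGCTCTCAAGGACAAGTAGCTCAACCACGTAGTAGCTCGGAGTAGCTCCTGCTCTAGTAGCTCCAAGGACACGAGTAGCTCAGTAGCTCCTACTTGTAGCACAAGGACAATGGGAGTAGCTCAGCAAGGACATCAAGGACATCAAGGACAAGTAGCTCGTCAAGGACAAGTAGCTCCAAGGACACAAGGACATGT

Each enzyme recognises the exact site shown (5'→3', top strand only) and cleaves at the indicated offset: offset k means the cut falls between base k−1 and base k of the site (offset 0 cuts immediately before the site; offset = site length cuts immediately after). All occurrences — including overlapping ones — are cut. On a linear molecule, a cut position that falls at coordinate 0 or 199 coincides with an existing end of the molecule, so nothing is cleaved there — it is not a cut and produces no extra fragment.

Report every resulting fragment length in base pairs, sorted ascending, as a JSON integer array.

[3,3,4,5,5,8,8,8,9,9,9,10,13,13,13,15,15,15,16,18]

Scan for sites:
  NpsV (CAAGGACA, off=2): starts [10, 67, 105, 128, 137, 146, 164, 180, 188] → cuts [12, 69, 107, 130, 139, 148, 166, 182, 190]
  CdoVI (AGTAGCTC, off=7): starts [1, 18, 34, 44, 59, 77, 85, 118, 154, 172] → cuts [8, 25, 41, 51, 66, 84, 92, 125, 161, 179]

All cut coordinates (distinct, sorted): [8, 12, 25, 41, 51, 66, 69, 84, 92, 107, 125, 130, 139, 148, 161, 166, 179, 182, 190]

Fragments:
  [0,8): 8 bp
  [8,12): 4 bp
  [12,25): 13 bp
  [25,41): 16 bp
  [41,51): 10 bp
  [51,66): 15 bp
  [66,69): 3 bp
  [69,84): 15 bp
  [84,92): 8 bp
  [92,107): 15 bp
  [107,125): 18 bp
  [125,130): 5 bp
  [130,139): 9 bp
  [139,148): 9 bp
  [148,161): 13 bp
  [161,166): 5 bp
  [166,179): 13 bp
  [179,182): 3 bp
  [182,190): 8 bp
  [190,199): 9 bp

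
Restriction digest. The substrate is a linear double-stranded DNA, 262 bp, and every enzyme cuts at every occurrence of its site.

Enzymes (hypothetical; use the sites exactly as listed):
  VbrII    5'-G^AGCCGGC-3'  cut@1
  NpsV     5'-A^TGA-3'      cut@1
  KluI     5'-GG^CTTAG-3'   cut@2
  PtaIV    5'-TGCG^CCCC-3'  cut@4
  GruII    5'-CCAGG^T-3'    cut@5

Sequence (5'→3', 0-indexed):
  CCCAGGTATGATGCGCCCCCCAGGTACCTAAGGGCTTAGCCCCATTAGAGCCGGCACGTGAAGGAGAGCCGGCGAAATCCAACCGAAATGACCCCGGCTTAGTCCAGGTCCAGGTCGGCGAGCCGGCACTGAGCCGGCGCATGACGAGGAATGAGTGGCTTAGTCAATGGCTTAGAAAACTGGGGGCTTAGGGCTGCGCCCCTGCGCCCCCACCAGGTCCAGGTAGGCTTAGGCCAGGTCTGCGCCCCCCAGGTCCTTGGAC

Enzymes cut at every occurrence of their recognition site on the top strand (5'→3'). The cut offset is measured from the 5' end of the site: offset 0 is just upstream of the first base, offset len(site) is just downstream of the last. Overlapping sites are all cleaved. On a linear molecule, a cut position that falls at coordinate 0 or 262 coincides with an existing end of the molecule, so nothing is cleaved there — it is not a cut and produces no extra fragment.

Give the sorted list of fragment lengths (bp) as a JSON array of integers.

[2,4,6,6,6,6,6,7,7,8,9,9,9,9,10,10,10,11,11,11,11,12,12,14,16,18,22]

Site scan:
  VbrII GAGCCGGC/1: at [47, 65, 119, 130] ⇒ [48, 66, 120, 131]
  NpsV ATGA/1: at [7, 87, 140, 150] ⇒ [8, 88, 141, 151]
  KluI GGCTTAG/2: at [32, 95, 156, 168, 184, 225] ⇒ [34, 97, 158, 170, 186, 227]
  PtaIV TGCGCCCC/4: at [11, 194, 202, 240] ⇒ [15, 198, 206, 244]
  GruII CCAGGT/5: at [1, 19, 103, 109, 212, 218, 233, 248] ⇒ [6, 24, 108, 114, 217, 223, 238, 253]

All cut coordinates (distinct, sorted): [6, 8, 15, 24, 34, 48, 66, 88, 97, 108, 114, 120, 131, 141, 151, 158, 170, 186, 198, 206, 217, 223, 227, 238, 244, 253]

Fragment lengths:
  [0,6): 6 bp
  [6,8): 2 bp
  [8,15): 7 bp
  [15,24): 9 bp
  [24,34): 10 bp
  [34,48): 14 bp
  [48,66): 18 bp
  [66,88): 22 bp
  [88,97): 9 bp
  [97,108): 11 bp
  [108,114): 6 bp
  [114,120): 6 bp
  [120,131): 11 bp
  [131,141): 10 bp
  [141,151): 10 bp
  [151,158): 7 bp
  [158,170): 12 bp
  [170,186): 16 bp
  [186,198): 12 bp
  [198,206): 8 bp
  [206,217): 11 bp
  [217,223): 6 bp
  [223,227): 4 bp
  [227,238): 11 bp
  [238,244): 6 bp
  [244,253): 9 bp
  [253,262): 9 bp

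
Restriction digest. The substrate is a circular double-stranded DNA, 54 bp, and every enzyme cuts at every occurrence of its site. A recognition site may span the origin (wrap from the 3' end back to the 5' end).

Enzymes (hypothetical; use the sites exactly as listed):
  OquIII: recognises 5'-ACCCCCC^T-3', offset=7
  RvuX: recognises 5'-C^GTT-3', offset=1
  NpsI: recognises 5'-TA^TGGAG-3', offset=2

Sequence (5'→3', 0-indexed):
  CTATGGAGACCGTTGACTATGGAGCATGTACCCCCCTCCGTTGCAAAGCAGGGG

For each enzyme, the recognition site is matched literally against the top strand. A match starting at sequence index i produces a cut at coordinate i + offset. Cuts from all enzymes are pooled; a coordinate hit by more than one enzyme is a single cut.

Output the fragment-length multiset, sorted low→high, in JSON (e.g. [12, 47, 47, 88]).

[3,8,8,17,18]

Site scan:
  OquIII (ACCCCCCT, off=7): starts [29] → cuts [36]
  RvuX (CGTT, off=1): starts [10, 38] → cuts [11, 39]
  NpsI (TATGGAG, off=2): starts [1, 17] → cuts [3, 19]

All cut coordinates (distinct, sorted): [3, 11, 19, 36, 39]

Fragments:
  3→11: 8 bp
  11→19: 8 bp
  19→36: 17 bp
  36→39: 3 bp
  39→3 (wrap): 54-39+3 = 18 bp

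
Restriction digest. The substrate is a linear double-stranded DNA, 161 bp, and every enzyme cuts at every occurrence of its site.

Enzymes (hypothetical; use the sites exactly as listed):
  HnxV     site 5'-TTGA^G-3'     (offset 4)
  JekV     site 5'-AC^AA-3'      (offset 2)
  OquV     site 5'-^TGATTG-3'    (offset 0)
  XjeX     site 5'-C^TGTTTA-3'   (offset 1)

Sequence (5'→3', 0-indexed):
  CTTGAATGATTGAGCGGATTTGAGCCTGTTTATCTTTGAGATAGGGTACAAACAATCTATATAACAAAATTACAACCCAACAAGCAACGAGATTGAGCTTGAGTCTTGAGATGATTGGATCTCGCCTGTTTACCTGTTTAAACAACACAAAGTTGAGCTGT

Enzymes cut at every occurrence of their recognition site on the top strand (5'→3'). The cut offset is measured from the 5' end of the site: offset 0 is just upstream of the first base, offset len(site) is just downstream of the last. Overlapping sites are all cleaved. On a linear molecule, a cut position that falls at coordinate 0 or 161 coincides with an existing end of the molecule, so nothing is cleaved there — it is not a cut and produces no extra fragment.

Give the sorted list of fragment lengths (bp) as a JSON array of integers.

[2,3,4,5,5,6,6,7,7,8,8,8,8,9,10,10,12,13,15,15]

Scan for sites:
  HnxV (TTGAG, off=4): starts [9, 19, 35, 92, 98, 105, 152] → cuts [13, 23, 39, 96, 102, 109, 156]
  JekV (ACAA, off=2): starts [47, 51, 63, 71, 79, 141, 146] → cuts [49, 53, 65, 73, 81, 143, 148]
  OquV (TGATTG, off=0): starts [6, 111] → cuts [6, 111]
  XjeX (CTGTTTA, off=1): starts [25, 125, 133] → cuts [26, 126, 134]

Pooled cuts: [6, 13, 23, 26, 39, 49, 53, 65, 73, 81, 96, 102, 109, 111, 126, 134, 143, 148, 156]

Fragment lengths:
  [0,6): 6 bp
  [6,13): 7 bp
  [13,23): 10 bp
  [23,26): 3 bp
  [26,39): 13 bp
  [39,49): 10 bp
  [49,53): 4 bp
  [53,65): 12 bp
  [65,73): 8 bp
  [73,81): 8 bp
  [81,96): 15 bp
  [96,102): 6 bp
  [102,109): 7 bp
  [109,111): 2 bp
  [111,126): 15 bp
  [126,134): 8 bp
  [134,143): 9 bp
  [143,148): 5 bp
  [148,156): 8 bp
  [156,161): 5 bp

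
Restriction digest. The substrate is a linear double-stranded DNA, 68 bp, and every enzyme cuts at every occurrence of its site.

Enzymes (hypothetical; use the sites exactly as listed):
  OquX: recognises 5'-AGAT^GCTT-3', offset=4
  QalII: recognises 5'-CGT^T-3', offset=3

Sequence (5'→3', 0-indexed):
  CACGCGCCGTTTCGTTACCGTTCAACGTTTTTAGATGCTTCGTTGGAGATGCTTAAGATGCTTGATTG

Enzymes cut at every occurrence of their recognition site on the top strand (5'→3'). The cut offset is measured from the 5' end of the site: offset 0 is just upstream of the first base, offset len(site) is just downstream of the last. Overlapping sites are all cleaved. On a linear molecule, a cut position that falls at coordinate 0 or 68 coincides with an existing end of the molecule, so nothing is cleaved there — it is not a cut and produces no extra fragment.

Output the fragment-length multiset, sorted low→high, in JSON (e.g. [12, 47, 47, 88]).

Per-enzyme occurrences:
  OquX (AGATGCTT, off=4): starts [32, 46, 55] → cuts [36, 50, 59]
  QalII (CGTT, off=3): starts [7, 12, 18, 25, 40] → cuts [10, 15, 21, 28, 43]

All cut coordinates (distinct, sorted): [10, 15, 21, 28, 36, 43, 50, 59]

Fragment lengths:
  [0,10): 10 bp
  [10,15): 5 bp
  [15,21): 6 bp
  [21,28): 7 bp
  [28,36): 8 bp
  [36,43): 7 bp
  [43,50): 7 bp
  [50,59): 9 bp
  [59,68): 9 bp

[5,6,7,7,7,8,9,9,10]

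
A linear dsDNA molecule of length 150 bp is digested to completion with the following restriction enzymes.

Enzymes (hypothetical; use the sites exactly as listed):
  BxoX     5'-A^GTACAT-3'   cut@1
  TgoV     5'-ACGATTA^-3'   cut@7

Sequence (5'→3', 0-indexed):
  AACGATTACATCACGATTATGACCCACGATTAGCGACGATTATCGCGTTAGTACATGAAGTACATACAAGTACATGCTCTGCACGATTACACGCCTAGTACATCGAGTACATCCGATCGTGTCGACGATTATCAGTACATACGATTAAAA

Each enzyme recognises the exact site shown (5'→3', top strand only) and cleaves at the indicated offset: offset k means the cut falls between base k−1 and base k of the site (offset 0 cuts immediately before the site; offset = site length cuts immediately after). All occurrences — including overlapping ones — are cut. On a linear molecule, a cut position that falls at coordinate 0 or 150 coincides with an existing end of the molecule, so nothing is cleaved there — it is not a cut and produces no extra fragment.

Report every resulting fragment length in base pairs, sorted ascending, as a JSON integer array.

Scan for sites:
  BxoX AGTACAT/1: at [49, 58, 68, 96, 105, 133] ⇒ [50, 59, 69, 97, 106, 134]
  TgoV ACGATTA/7: at [1, 12, 25, 35, 82, 124, 140] ⇒ [8, 19, 32, 42, 89, 131, 147]

Pooled cuts: [8, 19, 32, 42, 50, 59, 69, 89, 97, 106, 131, 134, 147]

Fragment lengths:
  [0,8): 8 bp
  [8,19): 11 bp
  [19,32): 13 bp
  [32,42): 10 bp
  [42,50): 8 bp
  [50,59): 9 bp
  [59,69): 10 bp
  [69,89): 20 bp
  [89,97): 8 bp
  [97,106): 9 bp
  [106,131): 25 bp
  [131,134): 3 bp
  [134,147): 13 bp
  [147,150): 3 bp

[3,3,8,8,8,9,9,10,10,11,13,13,20,25]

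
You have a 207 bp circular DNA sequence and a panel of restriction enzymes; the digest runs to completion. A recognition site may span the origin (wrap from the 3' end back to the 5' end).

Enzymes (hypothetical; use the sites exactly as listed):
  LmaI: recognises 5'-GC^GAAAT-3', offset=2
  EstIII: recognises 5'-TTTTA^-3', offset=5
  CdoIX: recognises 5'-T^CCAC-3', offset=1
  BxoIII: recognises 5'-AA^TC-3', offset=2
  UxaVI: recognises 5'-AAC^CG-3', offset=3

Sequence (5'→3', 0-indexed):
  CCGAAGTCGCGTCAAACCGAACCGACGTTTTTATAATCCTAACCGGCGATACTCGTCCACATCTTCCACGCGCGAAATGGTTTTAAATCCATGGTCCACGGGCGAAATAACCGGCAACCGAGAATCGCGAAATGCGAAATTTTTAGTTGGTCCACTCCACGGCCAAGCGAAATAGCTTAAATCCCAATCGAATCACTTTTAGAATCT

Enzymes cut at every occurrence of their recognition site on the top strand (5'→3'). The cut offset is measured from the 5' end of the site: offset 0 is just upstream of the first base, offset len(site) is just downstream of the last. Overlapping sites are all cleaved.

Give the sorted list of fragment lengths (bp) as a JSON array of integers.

[2,3,3,4,5,5,5,6,6,6,7,7,7,8,8,8,8,9,9,10,11,12,12,13,13,20]

Per-enzyme occurrences:
  LmaI (GCGAAAT, off=2): starts [71, 101, 126, 133, 166] → cuts [73, 103, 128, 135, 168]
  EstIII (TTTTA, off=5): starts [28, 80, 140, 196] → cuts [33, 85, 145, 201]
  CdoIX (TCCAC, off=1): starts [55, 64, 94, 150, 155] → cuts [56, 65, 95, 151, 156]
  BxoIII (AATC, off=2): starts [34, 85, 122, 179, 185, 190, 202] → cuts [36, 87, 124, 181, 187, 192, 204]
  UxaVI (AACCG, off=3): starts [14, 19, 40, 108, 115] → cuts [17, 22, 43, 111, 118]

All cut coordinates (distinct, sorted): [17, 22, 33, 36, 43, 56, 65, 73, 85, 87, 95, 103, 111, 118, 124, 128, 135, 145, 151, 156, 168, 181, 187, 192, 201, 204]

Fragment lengths:
  17→22: 5 bp
  22→33: 11 bp
  33→36: 3 bp
  36→43: 7 bp
  43→56: 13 bp
  56→65: 9 bp
  65→73: 8 bp
  73→85: 12 bp
  85→87: 2 bp
  87→95: 8 bp
  95→103: 8 bp
  103→111: 8 bp
  111→118: 7 bp
  118→124: 6 bp
  124→128: 4 bp
  128→135: 7 bp
  135→145: 10 bp
  145→151: 6 bp
  151→156: 5 bp
  156→168: 12 bp
  168→181: 13 bp
  181→187: 6 bp
  187→192: 5 bp
  192→201: 9 bp
  201→204: 3 bp
  204→17 (wrap): 207-204+17 = 20 bp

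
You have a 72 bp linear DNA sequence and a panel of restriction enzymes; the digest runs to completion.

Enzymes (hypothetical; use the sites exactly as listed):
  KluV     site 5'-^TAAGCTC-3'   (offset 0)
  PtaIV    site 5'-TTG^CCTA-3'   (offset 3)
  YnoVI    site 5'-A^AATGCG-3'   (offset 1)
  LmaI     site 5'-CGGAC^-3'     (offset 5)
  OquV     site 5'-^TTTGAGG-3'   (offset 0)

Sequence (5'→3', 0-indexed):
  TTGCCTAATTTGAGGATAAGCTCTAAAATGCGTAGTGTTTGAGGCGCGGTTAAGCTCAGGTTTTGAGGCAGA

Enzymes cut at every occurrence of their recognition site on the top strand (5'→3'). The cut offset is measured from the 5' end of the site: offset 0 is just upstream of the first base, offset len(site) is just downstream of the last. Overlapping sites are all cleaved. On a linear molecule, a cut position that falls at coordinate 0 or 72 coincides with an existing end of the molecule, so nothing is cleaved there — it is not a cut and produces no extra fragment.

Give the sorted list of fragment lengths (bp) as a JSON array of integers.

[3,5,8,10,11,11,11,13]

Per-enzyme occurrences:
  KluV TAAGCTC/0: at [16, 50] ⇒ [16, 50]
  PtaIV TTGCCTA/3: at [0] ⇒ [3]
  YnoVI AAATGCG/1: at [25] ⇒ [26]
  LmaI (CGGAC, off=5): no sites
  OquV TTTGAGG/0: at [8, 37, 61] ⇒ [8, 37, 61]

All cut coordinates (distinct, sorted): [3, 8, 16, 26, 37, 50, 61]

Fragments:
  [0,3): 3 bp
  [3,8): 5 bp
  [8,16): 8 bp
  [16,26): 10 bp
  [26,37): 11 bp
  [37,50): 13 bp
  [50,61): 11 bp
  [61,72): 11 bp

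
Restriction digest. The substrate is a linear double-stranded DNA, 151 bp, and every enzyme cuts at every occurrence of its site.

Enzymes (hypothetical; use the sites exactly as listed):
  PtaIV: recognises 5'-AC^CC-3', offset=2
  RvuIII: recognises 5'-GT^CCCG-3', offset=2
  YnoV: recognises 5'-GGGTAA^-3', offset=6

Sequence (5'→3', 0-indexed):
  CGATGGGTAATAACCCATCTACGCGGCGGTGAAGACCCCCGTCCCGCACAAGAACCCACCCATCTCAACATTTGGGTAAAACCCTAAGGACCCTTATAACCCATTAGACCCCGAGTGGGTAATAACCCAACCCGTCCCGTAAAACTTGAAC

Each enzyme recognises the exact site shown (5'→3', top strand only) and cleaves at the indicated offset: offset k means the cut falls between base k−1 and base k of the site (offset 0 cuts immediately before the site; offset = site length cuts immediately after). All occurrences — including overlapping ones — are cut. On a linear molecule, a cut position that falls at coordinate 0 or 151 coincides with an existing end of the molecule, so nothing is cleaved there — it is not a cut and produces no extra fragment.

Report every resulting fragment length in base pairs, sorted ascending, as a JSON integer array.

[3,4,4,4,4,5,6,9,9,9,10,13,13,16,20,22]

Site scan:
  PtaIV ACCC/2: at [12, 34, 53, 57, 80, 89, 98, 107, 124, 129] ⇒ [14, 36, 55, 59, 82, 91, 100, 109, 126, 131]
  RvuIII GTCCCG/2: at [40, 133] ⇒ [42, 135]
  YnoV GGGTAA/6: at [4, 73, 116] ⇒ [10, 79, 122]

All cut coordinates (distinct, sorted): [10, 14, 36, 42, 55, 59, 79, 82, 91, 100, 109, 122, 126, 131, 135]

Fragment lengths:
  [0,10): 10 bp
  [10,14): 4 bp
  [14,36): 22 bp
  [36,42): 6 bp
  [42,55): 13 bp
  [55,59): 4 bp
  [59,79): 20 bp
  [79,82): 3 bp
  [82,91): 9 bp
  [91,100): 9 bp
  [100,109): 9 bp
  [109,122): 13 bp
  [122,126): 4 bp
  [126,131): 5 bp
  [131,135): 4 bp
  [135,151): 16 bp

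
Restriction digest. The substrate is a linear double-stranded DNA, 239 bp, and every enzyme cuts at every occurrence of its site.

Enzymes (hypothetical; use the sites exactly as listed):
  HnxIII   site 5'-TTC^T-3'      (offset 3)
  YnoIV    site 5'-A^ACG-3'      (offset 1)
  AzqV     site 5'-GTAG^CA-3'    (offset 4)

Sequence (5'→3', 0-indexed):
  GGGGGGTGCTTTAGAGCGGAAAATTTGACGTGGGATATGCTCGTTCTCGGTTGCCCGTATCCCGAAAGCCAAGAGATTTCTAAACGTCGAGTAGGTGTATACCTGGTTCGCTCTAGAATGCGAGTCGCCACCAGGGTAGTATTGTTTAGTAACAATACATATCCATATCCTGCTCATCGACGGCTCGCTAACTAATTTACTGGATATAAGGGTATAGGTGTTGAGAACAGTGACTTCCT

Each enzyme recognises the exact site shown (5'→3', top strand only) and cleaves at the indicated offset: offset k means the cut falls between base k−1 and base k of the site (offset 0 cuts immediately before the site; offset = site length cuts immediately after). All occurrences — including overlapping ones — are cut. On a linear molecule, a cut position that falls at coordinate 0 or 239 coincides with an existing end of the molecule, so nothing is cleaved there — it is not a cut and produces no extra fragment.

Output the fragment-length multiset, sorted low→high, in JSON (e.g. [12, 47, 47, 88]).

Per-enzyme occurrences:
  HnxIII TTCT/3: at [43, 77] ⇒ [46, 80]
  YnoIV AACG/1: at [82] ⇒ [83]
  AzqV (GTAGCA, off=4): no sites

Pooled cuts: [46, 80, 83]

Fragment lengths:
  [0,46): 46 bp
  [46,80): 34 bp
  [80,83): 3 bp
  [83,239): 156 bp

[3,34,46,156]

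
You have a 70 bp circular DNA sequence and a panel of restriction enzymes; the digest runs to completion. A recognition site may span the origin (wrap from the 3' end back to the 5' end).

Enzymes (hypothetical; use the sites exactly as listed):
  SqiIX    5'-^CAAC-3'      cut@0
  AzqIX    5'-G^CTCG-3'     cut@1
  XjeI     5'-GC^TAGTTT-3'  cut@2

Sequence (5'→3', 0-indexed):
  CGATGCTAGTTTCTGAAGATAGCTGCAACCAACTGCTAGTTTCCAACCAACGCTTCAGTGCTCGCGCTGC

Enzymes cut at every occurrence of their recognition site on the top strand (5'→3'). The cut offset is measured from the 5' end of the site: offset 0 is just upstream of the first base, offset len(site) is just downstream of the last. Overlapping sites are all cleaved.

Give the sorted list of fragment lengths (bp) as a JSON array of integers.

[4,4,7,7,13,16,19]

Per-enzyme occurrences:
  SqiIX CAAC/0: at [25, 29, 43, 47] ⇒ [25, 29, 43, 47]
  AzqIX GCTCG/1: at [59] ⇒ [60]
  XjeI GCTAGTTT/2: at [4, 34] ⇒ [6, 36]

Pooled cuts: [6, 25, 29, 36, 43, 47, 60]

Fragments:
  6→25: 19 bp
  25→29: 4 bp
  29→36: 7 bp
  36→43: 7 bp
  43→47: 4 bp
  47→60: 13 bp
  60→6 (wrap): 70-60+6 = 16 bp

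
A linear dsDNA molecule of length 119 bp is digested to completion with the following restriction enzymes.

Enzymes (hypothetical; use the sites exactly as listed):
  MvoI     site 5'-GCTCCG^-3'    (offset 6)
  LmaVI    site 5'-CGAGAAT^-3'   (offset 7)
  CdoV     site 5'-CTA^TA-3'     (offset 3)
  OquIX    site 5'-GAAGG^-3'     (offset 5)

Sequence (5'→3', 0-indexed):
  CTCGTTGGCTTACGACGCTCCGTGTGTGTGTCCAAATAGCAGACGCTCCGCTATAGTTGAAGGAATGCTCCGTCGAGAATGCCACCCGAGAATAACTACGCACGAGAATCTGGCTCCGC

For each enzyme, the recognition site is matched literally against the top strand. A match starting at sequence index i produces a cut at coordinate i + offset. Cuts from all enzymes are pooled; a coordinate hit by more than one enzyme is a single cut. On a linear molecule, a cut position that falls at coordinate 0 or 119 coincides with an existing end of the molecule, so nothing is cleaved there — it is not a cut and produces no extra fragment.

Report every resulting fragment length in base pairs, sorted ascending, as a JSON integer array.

[1,3,8,9,9,10,13,16,22,28]

Per-enzyme occurrences:
  MvoI (GCTCCG, off=6): starts [16, 44, 66, 112] → cuts [22, 50, 72, 118]
  LmaVI (CGAGAAT, off=7): starts [73, 86, 102] → cuts [80, 93, 109]
  CdoV (CTATA, off=3): starts [50] → cuts [53]
  OquIX (GAAGG, off=5): starts [58] → cuts [63]

All cut coordinates (distinct, sorted): [22, 50, 53, 63, 72, 80, 93, 109, 118]

Fragment lengths:
  [0,22): 22 bp
  [22,50): 28 bp
  [50,53): 3 bp
  [53,63): 10 bp
  [63,72): 9 bp
  [72,80): 8 bp
  [80,93): 13 bp
  [93,109): 16 bp
  [109,118): 9 bp
  [118,119): 1 bp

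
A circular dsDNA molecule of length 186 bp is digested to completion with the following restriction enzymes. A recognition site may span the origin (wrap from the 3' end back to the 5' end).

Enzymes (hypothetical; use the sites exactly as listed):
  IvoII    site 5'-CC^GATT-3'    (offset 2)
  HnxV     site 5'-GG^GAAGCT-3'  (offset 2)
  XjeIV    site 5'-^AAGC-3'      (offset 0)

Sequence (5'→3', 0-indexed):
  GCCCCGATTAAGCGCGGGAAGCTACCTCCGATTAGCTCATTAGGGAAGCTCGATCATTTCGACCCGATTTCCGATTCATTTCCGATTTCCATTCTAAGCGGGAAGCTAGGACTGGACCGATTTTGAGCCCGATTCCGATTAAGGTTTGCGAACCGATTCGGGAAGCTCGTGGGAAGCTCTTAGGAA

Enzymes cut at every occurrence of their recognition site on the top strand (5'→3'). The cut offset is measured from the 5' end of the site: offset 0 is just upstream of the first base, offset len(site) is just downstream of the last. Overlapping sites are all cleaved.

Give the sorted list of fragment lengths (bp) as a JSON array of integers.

[1,1,1,1,1,4,6,6,7,7,7,8,10,11,11,11,12,12,15,16,18,20]

Per-enzyme occurrences:
  IvoII (CCGATT, off=2): starts [3, 27, 63, 70, 81, 116, 128, 134, 152] → cuts [5, 29, 65, 72, 83, 118, 130, 136, 154]
  HnxV (GGGAAGCT, off=2): starts [15, 42, 99, 159, 170] → cuts [17, 44, 101, 161, 172]
  XjeIV (AAGC, off=0): starts [9, 18, 45, 95, 102, 162, 173, 184] → cuts [9, 18, 45, 95, 102, 162, 173, 184]

Pooled cuts: [5, 9, 17, 18, 29, 44, 45, 65, 72, 83, 95, 101, 102, 118, 130, 136, 154, 161, 162, 172, 173, 184]

Fragment lengths:
  5→9: 4 bp
  9→17: 8 bp
  17→18: 1 bp
  18→29: 11 bp
  29→44: 15 bp
  44→45: 1 bp
  45→65: 20 bp
  65→72: 7 bp
  72→83: 11 bp
  83→95: 12 bp
  95→101: 6 bp
  101→102: 1 bp
  102→118: 16 bp
  118→130: 12 bp
  130→136: 6 bp
  136→154: 18 bp
  154→161: 7 bp
  161→162: 1 bp
  162→172: 10 bp
  172→173: 1 bp
  173→184: 11 bp
  184→5 (wrap): 186-184+5 = 7 bp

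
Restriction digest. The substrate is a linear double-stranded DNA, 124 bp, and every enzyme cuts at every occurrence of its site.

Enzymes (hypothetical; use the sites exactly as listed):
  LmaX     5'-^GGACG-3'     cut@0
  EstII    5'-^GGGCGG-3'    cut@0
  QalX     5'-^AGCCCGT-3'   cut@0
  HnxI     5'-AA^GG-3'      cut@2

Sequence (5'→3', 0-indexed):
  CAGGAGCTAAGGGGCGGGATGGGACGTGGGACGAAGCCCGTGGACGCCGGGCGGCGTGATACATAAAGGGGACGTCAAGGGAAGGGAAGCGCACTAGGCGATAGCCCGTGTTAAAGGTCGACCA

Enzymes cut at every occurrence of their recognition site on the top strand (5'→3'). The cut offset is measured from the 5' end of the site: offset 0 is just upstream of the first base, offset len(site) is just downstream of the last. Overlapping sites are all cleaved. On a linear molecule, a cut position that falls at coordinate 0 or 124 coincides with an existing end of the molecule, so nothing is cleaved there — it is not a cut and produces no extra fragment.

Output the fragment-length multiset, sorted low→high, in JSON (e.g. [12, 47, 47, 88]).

[1,2,5,6,7,7,7,9,9,10,10,13,19,19]

Site scan:
  LmaX GGACG/0: at [21, 28, 41, 69] ⇒ [21, 28, 41, 69]
  EstII GGGCGG/0: at [11, 48] ⇒ [11, 48]
  QalX AGCCCGT/0: at [34, 102] ⇒ [34, 102]
  HnxI AAGG/2: at [8, 65, 76, 81, 113] ⇒ [10, 67, 78, 83, 115]

Pooled cuts: [10, 11, 21, 28, 34, 41, 48, 67, 69, 78, 83, 102, 115]

Fragments:
  [0,10): 10 bp
  [10,11): 1 bp
  [11,21): 10 bp
  [21,28): 7 bp
  [28,34): 6 bp
  [34,41): 7 bp
  [41,48): 7 bp
  [48,67): 19 bp
  [67,69): 2 bp
  [69,78): 9 bp
  [78,83): 5 bp
  [83,102): 19 bp
  [102,115): 13 bp
  [115,124): 9 bp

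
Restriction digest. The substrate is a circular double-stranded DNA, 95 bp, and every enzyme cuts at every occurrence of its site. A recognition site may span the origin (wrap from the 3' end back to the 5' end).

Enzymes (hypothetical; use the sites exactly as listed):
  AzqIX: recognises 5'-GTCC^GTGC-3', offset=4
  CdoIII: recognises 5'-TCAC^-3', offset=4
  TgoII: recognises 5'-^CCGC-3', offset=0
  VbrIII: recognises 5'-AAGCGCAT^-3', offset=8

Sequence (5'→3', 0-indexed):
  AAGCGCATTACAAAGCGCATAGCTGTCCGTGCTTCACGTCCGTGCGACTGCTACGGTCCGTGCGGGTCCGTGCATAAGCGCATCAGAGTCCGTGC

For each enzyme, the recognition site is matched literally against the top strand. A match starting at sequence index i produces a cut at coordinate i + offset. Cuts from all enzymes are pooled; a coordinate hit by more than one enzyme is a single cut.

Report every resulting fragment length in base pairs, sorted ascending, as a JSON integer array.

Per-enzyme occurrences:
  AzqIX GTCCGTGC/4: at [24, 37, 55, 65, 87] ⇒ [28, 41, 59, 69, 91]
  CdoIII TCAC/4: at [33] ⇒ [37]
  TgoII (CCGC, off=0): no sites
  VbrIII AAGCGCAT/8: at [0, 12, 75] ⇒ [8, 20, 83]

All cut coordinates (distinct, sorted): [8, 20, 28, 37, 41, 59, 69, 83, 91]

Fragment lengths:
  8→20: 12 bp
  20→28: 8 bp
  28→37: 9 bp
  37→41: 4 bp
  41→59: 18 bp
  59→69: 10 bp
  69→83: 14 bp
  83→91: 8 bp
  91→8 (wrap): 95-91+8 = 12 bp

[4,8,8,9,10,12,12,14,18]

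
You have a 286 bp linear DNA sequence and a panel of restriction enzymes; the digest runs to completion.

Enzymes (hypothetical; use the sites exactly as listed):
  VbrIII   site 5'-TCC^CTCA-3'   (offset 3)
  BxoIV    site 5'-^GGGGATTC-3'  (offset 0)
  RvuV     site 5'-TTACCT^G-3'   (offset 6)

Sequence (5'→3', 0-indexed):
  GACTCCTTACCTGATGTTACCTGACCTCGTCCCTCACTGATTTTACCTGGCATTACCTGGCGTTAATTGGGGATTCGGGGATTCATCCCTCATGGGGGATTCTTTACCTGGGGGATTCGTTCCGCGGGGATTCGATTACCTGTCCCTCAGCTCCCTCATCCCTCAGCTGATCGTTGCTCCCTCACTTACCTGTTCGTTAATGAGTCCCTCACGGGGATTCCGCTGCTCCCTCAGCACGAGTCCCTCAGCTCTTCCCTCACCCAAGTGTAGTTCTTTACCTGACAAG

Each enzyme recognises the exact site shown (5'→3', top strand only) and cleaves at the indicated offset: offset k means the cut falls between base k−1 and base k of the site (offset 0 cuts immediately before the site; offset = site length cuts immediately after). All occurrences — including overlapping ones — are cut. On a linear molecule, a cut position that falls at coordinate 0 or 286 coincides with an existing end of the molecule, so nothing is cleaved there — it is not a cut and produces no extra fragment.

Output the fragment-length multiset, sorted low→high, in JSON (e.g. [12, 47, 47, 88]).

[1,4,5,6,6,7,8,9,10,10,10,10,11,12,12,12,14,15,15,16,16,16,17,19,25]

Site scan:
  VbrIII TCCCTCA/3: at [29, 85, 142, 151, 158, 177, 204, 226, 240, 252] ⇒ [32, 88, 145, 154, 161, 180, 207, 229, 243, 255]
  BxoIV GGGGATTC/0: at [68, 76, 94, 110, 125, 212] ⇒ [68, 76, 94, 110, 125, 212]
  RvuV TTACCTG/6: at [6, 16, 42, 52, 103, 135, 185, 274] ⇒ [12, 22, 48, 58, 109, 141, 191, 280]

Pooled cuts: [12, 22, 32, 48, 58, 68, 76, 88, 94, 109, 110, 125, 141, 145, 154, 161, 180, 191, 207, 212, 229, 243, 255, 280]

Fragments:
  [0,12): 12 bp
  [12,22): 10 bp
  [22,32): 10 bp
  [32,48): 16 bp
  [48,58): 10 bp
  [58,68): 10 bp
  [68,76): 8 bp
  [76,88): 12 bp
  [88,94): 6 bp
  [94,109): 15 bp
  [109,110): 1 bp
  [110,125): 15 bp
  [125,141): 16 bp
  [141,145): 4 bp
  [145,154): 9 bp
  [154,161): 7 bp
  [161,180): 19 bp
  [180,191): 11 bp
  [191,207): 16 bp
  [207,212): 5 bp
  [212,229): 17 bp
  [229,243): 14 bp
  [243,255): 12 bp
  [255,280): 25 bp
  [280,286): 6 bp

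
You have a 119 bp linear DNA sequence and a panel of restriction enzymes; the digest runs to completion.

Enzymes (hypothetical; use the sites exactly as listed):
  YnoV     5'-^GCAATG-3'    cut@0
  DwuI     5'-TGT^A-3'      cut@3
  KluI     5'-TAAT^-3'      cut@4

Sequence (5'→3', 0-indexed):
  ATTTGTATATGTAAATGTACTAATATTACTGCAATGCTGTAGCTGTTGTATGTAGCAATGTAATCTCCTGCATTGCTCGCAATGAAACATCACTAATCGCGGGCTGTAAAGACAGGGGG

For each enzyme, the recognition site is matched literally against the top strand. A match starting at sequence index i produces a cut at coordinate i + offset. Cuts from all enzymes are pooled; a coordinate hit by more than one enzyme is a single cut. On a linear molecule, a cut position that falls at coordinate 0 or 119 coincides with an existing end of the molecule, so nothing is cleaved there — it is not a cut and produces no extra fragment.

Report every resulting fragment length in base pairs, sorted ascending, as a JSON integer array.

Site scan:
  YnoV GCAATG/0: at [30, 54, 78] ⇒ [30, 54, 78]
  DwuI TGTA/3: at [3, 9, 15, 37, 46, 50, 58, 104] ⇒ [6, 12, 18, 40, 49, 53, 61, 107]
  KluI TAAT/4: at [20, 60, 93] ⇒ [24, 64, 97]

All cut coordinates (distinct, sorted): [6, 12, 18, 24, 30, 40, 49, 53, 54, 61, 64, 78, 97, 107]

Fragments:
  [0,6): 6 bp
  [6,12): 6 bp
  [12,18): 6 bp
  [18,24): 6 bp
  [24,30): 6 bp
  [30,40): 10 bp
  [40,49): 9 bp
  [49,53): 4 bp
  [53,54): 1 bp
  [54,61): 7 bp
  [61,64): 3 bp
  [64,78): 14 bp
  [78,97): 19 bp
  [97,107): 10 bp
  [107,119): 12 bp

[1,3,4,6,6,6,6,6,7,9,10,10,12,14,19]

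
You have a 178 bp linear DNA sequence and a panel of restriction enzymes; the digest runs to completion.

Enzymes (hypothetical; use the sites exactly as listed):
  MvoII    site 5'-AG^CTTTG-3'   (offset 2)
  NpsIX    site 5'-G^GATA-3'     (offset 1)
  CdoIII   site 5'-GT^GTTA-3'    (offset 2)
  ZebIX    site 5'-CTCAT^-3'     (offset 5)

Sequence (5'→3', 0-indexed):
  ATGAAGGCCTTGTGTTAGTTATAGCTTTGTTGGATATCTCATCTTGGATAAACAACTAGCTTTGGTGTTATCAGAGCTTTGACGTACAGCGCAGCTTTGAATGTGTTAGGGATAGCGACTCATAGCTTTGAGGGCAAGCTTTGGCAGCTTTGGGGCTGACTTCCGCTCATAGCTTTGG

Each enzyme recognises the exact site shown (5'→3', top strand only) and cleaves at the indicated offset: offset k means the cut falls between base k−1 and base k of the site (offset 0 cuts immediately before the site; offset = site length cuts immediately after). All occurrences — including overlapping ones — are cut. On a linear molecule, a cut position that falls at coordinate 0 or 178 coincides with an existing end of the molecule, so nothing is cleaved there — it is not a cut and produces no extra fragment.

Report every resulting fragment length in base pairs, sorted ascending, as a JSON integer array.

Site scan:
  MvoII (AGCTTTG, off=2): starts [22, 57, 74, 92, 123, 136, 145, 170] → cuts [24, 59, 76, 94, 125, 138, 147, 172]
  NpsIX (GGATA, off=1): starts [31, 45, 109] → cuts [32, 46, 110]
  CdoIII (GTGTTA, off=2): starts [11, 64, 102] → cuts [13, 66, 104]
  ZebIX (CTCAT, off=5): starts [37, 118, 165] → cuts [42, 123, 170]

All cut coordinates (distinct, sorted): [13, 24, 32, 42, 46, 59, 66, 76, 94, 104, 110, 123, 125, 138, 147, 170, 172]

Fragments:
  [0,13): 13 bp
  [13,24): 11 bp
  [24,32): 8 bp
  [32,42): 10 bp
  [42,46): 4 bp
  [46,59): 13 bp
  [59,66): 7 bp
  [66,76): 10 bp
  [76,94): 18 bp
  [94,104): 10 bp
  [104,110): 6 bp
  [110,123): 13 bp
  [123,125): 2 bp
  [125,138): 13 bp
  [138,147): 9 bp
  [147,170): 23 bp
  [170,172): 2 bp
  [172,178): 6 bp

[2,2,4,6,6,7,8,9,10,10,10,11,13,13,13,13,18,23]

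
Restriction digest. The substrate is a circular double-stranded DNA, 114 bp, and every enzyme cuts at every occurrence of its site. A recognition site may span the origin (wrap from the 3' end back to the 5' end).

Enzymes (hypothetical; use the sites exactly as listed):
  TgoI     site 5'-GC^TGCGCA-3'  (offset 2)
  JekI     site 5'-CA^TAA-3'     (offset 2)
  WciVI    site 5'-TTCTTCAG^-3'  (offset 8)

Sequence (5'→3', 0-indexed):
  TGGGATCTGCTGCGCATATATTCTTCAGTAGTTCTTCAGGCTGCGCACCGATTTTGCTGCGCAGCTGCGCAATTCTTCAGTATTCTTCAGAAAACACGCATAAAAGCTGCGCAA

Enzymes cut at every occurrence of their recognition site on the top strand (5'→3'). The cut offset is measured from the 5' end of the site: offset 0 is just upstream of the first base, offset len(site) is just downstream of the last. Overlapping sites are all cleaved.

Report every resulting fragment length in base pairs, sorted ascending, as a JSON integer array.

Scan for sites:
  TgoI GCTGCGCA/2: at [8, 39, 55, 63, 105] ⇒ [10, 41, 57, 65, 107]
  JekI CATAA/2: at [98] ⇒ [100]
  WciVI TTCTTCAG/8: at [20, 31, 72, 82] ⇒ [28, 39, 80, 90]

All cut coordinates (distinct, sorted): [10, 28, 39, 41, 57, 65, 80, 90, 100, 107]

Fragments:
  10→28: 18 bp
  28→39: 11 bp
  39→41: 2 bp
  41→57: 16 bp
  57→65: 8 bp
  65→80: 15 bp
  80→90: 10 bp
  90→100: 10 bp
  100→107: 7 bp
  107→10 (wrap): 114-107+10 = 17 bp

[2,7,8,10,10,11,15,16,17,18]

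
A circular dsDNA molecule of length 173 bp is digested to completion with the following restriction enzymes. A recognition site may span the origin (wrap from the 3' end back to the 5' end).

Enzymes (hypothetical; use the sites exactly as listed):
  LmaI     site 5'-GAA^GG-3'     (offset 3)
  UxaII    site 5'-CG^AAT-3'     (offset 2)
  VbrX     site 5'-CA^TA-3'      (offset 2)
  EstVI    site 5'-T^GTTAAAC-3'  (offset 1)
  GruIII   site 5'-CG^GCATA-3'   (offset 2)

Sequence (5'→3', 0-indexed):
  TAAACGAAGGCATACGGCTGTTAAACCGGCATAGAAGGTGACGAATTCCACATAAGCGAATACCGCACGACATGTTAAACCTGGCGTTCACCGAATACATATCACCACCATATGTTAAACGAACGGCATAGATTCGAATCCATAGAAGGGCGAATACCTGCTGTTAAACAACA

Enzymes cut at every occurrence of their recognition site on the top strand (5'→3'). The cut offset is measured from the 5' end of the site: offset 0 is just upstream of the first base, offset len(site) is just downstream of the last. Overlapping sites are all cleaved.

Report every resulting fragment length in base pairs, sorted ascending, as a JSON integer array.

[3,3,3,4,5,5,5,6,6,6,7,7,8,8,9,9,10,11,11,12,15,20]

Scan for sites:
  LmaI GAAGG/3: at [5, 33, 144] ⇒ [8, 36, 147]
  UxaII CGAAT/2: at [41, 56, 91, 134, 150] ⇒ [43, 58, 93, 136, 152]
  VbrX CATA/2: at [10, 29, 50, 97, 108, 126, 140, 171] ⇒ [0, 12, 31, 52, 99, 110, 128, 142]
  EstVI TGTTAAAC/1: at [18, 72, 112, 161] ⇒ [19, 73, 113, 162]
  GruIII CGGCATA/2: at [26, 123] ⇒ [28, 125]

Pooled cuts: [0, 8, 12, 19, 28, 31, 36, 43, 52, 58, 73, 93, 99, 110, 113, 125, 128, 136, 142, 147, 152, 162]

Fragment lengths:
  0→8: 8 bp
  8→12: 4 bp
  12→19: 7 bp
  19→28: 9 bp
  28→31: 3 bp
  31→36: 5 bp
  36→43: 7 bp
  43→52: 9 bp
  52→58: 6 bp
  58→73: 15 bp
  73→93: 20 bp
  93→99: 6 bp
  99→110: 11 bp
  110→113: 3 bp
  113→125: 12 bp
  125→128: 3 bp
  128→136: 8 bp
  136→142: 6 bp
  142→147: 5 bp
  147→152: 5 bp
  152→162: 10 bp
  162→0 (wrap): 173-162+0 = 11 bp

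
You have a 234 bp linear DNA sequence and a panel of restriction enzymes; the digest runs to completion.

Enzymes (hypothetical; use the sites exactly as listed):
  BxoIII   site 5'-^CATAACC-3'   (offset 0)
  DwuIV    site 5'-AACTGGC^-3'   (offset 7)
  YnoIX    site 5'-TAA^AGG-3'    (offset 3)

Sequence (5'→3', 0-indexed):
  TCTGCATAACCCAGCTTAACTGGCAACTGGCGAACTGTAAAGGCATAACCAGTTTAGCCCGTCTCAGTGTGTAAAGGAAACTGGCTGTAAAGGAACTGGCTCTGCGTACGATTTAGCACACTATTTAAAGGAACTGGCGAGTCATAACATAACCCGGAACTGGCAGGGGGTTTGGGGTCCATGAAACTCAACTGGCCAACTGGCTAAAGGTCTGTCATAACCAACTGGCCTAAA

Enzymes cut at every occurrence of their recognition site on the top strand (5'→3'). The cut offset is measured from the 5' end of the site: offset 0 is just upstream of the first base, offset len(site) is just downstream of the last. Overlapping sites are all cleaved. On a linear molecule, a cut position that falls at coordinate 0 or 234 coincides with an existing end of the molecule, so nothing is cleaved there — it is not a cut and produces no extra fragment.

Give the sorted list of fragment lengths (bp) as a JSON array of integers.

[3,3,4,5,5,7,8,8,9,9,10,10,11,14,17,20,28,31,32]

Per-enzyme occurrences:
  BxoIII CATAACC/0: at [4, 43, 147, 215] ⇒ [4, 43, 147, 215]
  DwuIV AACTGGC/7: at [17, 24, 78, 93, 131, 157, 189, 197, 222] ⇒ [24, 31, 85, 100, 138, 164, 196, 204, 229]
  YnoIX TAAAGG/3: at [37, 71, 87, 125, 204] ⇒ [40, 74, 90, 128, 207]

All cut coordinates (distinct, sorted): [4, 24, 31, 40, 43, 74, 85, 90, 100, 128, 138, 147, 164, 196, 204, 207, 215, 229]

Fragment lengths:
  [0,4): 4 bp
  [4,24): 20 bp
  [24,31): 7 bp
  [31,40): 9 bp
  [40,43): 3 bp
  [43,74): 31 bp
  [74,85): 11 bp
  [85,90): 5 bp
  [90,100): 10 bp
  [100,128): 28 bp
  [128,138): 10 bp
  [138,147): 9 bp
  [147,164): 17 bp
  [164,196): 32 bp
  [196,204): 8 bp
  [204,207): 3 bp
  [207,215): 8 bp
  [215,229): 14 bp
  [229,234): 5 bp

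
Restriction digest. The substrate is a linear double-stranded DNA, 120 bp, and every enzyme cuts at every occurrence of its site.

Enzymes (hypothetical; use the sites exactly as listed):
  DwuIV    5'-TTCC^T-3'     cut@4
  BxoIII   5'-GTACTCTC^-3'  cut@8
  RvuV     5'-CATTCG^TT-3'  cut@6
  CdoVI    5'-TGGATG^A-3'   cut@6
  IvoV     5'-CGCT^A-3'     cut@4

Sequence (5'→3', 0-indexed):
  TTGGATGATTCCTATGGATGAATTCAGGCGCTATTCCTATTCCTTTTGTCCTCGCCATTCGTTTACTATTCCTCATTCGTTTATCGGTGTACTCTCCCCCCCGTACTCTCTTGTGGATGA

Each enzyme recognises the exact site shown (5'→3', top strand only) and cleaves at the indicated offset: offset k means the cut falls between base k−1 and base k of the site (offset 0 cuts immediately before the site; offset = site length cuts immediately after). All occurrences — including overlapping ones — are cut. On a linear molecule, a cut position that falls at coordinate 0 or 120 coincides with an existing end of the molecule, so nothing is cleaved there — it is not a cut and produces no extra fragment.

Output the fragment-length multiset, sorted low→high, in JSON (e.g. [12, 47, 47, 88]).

[1,5,5,6,7,7,8,9,11,12,14,17,18]

Per-enzyme occurrences:
  DwuIV TTCCT/4: at [8, 33, 39, 68] ⇒ [12, 37, 43, 72]
  BxoIII GTACTCTC/8: at [88, 102] ⇒ [96, 110]
  RvuV CATTCGTT/6: at [55, 73] ⇒ [61, 79]
  CdoVI TGGATGA/6: at [1, 14, 113] ⇒ [7, 20, 119]
  IvoV CGCTA/4: at [28] ⇒ [32]

All cut coordinates (distinct, sorted): [7, 12, 20, 32, 37, 43, 61, 72, 79, 96, 110, 119]

Fragments:
  [0,7): 7 bp
  [7,12): 5 bp
  [12,20): 8 bp
  [20,32): 12 bp
  [32,37): 5 bp
  [37,43): 6 bp
  [43,61): 18 bp
  [61,72): 11 bp
  [72,79): 7 bp
  [79,96): 17 bp
  [96,110): 14 bp
  [110,119): 9 bp
  [119,120): 1 bp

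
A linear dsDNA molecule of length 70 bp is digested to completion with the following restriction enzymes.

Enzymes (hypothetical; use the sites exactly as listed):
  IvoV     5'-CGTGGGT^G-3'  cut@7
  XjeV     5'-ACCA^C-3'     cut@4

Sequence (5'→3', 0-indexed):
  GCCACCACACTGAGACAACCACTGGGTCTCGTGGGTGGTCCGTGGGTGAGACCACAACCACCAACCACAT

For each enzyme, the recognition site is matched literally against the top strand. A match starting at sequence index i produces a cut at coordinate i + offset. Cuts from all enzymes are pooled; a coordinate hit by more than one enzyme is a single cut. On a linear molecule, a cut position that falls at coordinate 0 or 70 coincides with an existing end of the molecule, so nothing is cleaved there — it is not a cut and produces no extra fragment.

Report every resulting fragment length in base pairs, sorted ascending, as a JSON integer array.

Site scan:
  IvoV (CGTGGGTG, off=7): starts [29, 40] → cuts [36, 47]
  XjeV (ACCAC, off=4): starts [3, 17, 50, 56, 63] → cuts [7, 21, 54, 60, 67]

All cut coordinates (distinct, sorted): [7, 21, 36, 47, 54, 60, 67]

Fragments:
  [0,7): 7 bp
  [7,21): 14 bp
  [21,36): 15 bp
  [36,47): 11 bp
  [47,54): 7 bp
  [54,60): 6 bp
  [60,67): 7 bp
  [67,70): 3 bp

[3,6,7,7,7,11,14,15]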